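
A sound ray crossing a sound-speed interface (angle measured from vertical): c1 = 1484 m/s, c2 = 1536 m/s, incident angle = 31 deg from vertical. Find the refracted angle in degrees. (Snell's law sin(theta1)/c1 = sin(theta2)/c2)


sin(theta2) = (c2/c1)*sin(theta1) = (1536/1484)*sin(31 deg) = 0.53309
theta2 = arcsin(0.53309) = 32.21

32.21 deg


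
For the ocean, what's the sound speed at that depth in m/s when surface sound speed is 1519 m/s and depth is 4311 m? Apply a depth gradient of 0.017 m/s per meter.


1592.287 m/s


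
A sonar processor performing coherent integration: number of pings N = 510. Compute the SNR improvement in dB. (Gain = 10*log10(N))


Gain = 10*log10(510) = 27.08

27.08 dB


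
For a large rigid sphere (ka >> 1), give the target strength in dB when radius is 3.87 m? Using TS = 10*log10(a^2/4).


5.73 dB


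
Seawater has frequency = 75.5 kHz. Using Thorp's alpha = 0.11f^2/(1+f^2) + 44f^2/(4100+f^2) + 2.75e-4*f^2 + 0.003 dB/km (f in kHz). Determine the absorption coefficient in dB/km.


27.273 dB/km


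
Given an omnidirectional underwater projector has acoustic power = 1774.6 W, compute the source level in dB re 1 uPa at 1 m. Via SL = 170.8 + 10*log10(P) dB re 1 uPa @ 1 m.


SL = 170.8 + 10*log10(1774.6) = 170.8 + 32.49 = 203.29

203.29 dB


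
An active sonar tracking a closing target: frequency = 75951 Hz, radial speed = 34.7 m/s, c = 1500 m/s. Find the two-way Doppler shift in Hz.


3514.0 Hz


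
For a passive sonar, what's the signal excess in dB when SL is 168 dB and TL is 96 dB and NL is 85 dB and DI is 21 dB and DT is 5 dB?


SE = SL - TL - NL + DI - DT = 168 - 96 - 85 + 21 - 5 = 3

3 dB


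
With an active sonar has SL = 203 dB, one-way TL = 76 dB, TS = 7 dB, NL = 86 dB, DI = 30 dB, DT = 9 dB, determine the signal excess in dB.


SE = SL - 2*TL + TS - NL + DI - DT = 203 - 2*76 + (7) - 86 + 30 - 9 = -7

-7 dB


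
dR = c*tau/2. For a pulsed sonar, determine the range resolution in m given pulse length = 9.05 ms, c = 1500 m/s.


6.7875 m


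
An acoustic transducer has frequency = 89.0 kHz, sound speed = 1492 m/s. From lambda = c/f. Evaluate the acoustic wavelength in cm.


lambda = c/f = 1492 / 89000 = 0.0168 m = 1.68 cm

1.68 cm


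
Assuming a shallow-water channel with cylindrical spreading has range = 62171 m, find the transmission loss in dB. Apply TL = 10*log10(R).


47.94 dB


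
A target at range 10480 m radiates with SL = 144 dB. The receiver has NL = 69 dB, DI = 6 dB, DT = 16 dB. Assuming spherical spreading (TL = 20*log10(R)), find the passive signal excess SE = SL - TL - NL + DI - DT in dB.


-15.41 dB


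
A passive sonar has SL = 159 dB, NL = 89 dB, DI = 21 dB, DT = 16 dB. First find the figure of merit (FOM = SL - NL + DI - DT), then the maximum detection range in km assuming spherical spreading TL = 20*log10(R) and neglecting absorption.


Step 1: FOM = SL - NL + DI - DT = 159 - 89 + 21 - 16 = 75 dB
Step 2: at max range FOM = TL = 20*log10(R), so R = 10^(75/20) = 5623.41 m = 5.62 km

5.62 km


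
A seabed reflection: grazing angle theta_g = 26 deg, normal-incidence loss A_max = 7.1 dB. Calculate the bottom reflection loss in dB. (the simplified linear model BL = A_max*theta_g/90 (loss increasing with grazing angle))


BL = A_max * theta_g / 90 = 7.1 * 26 / 90 = 2.05

2.05 dB


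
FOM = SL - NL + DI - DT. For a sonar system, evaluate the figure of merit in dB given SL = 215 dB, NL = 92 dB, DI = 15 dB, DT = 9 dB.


129 dB


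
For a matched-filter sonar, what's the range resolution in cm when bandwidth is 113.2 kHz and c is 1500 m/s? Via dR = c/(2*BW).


0.66 cm


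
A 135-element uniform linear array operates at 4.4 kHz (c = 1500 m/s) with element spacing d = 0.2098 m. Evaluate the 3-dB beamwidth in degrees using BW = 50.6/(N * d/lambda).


Step 1: lambda = 1500/4400 = 0.34091 m
Step 2: d/lambda = 0.2098/0.34091 = 0.6154
Step 3: BW = 50.6/(N * d/lambda) = 50.6/(135 * 0.6154) = 0.61

0.61 deg


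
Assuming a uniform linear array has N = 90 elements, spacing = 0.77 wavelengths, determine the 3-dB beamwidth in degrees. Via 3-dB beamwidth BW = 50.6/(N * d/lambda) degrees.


0.73 deg


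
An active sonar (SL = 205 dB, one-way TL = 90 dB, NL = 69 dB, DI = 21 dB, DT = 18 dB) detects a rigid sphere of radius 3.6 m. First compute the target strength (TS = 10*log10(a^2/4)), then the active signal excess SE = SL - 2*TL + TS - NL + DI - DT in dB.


Step 1: TS = 10*log10(3.6^2/4) = 5.11 dB
Step 2: SE = SL - 2*TL + TS - NL + DI - DT = 205 - 2*90 + (5.11) - 69 + 21 - 18 = -35.89

-35.89 dB


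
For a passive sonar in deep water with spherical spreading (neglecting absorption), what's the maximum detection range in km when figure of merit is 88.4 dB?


At max range FOM = TL, so 20*log10(R) = 88.4
R = 10^(88.4/20) = 26302.68 m = 26.3 km

26.3 km


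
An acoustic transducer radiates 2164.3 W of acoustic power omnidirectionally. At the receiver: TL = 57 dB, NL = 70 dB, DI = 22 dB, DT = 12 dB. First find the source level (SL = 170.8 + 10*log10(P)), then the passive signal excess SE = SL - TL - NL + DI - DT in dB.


Step 1: SL = 170.8 + 10*log10(2164.3) = 204.15 dB
Step 2: SE = SL - TL - NL + DI - DT = 204.15 - 57 - 70 + 22 - 12 = 87.15

87.15 dB


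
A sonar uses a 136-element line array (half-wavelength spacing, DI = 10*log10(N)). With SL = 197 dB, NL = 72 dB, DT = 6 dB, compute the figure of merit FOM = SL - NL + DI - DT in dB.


Step 1: DI = 10*log10(136) = 21.34 dB
Step 2: FOM = SL - NL + DI - DT = 197 - 72 + 21.34 - 6 = 140.34

140.34 dB


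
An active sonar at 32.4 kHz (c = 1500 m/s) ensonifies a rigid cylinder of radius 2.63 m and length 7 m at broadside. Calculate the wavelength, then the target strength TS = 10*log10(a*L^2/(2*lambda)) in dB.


Step 1: lambda = c/f = 1500/32400 = 0.0463 m
Step 2: TS = 10*log10(a*L^2/(2*lambda)) = 10*log10(2.63*7^2/(2*0.0463)) = 31.44

31.44 dB


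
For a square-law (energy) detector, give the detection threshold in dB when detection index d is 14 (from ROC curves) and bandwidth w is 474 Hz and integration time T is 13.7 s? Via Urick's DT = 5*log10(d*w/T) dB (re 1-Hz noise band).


13.43 dB


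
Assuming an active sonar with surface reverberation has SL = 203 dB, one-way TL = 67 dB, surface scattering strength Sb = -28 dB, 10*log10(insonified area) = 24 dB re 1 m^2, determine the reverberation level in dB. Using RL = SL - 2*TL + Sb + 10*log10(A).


RL = SL - 2*TL + Sb + 10*log10(A) = 203 - 2*67 + (-28) + 24 = 65

65 dB


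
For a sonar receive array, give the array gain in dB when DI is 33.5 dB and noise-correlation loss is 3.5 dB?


AG = DI - L_corr = 33.5 - 3.5 = 30.0

30.0 dB


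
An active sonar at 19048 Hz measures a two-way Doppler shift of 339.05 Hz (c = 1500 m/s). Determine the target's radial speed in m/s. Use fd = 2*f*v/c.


From fd = 2*f*v/c, v = c*fd/(2*f) = 1500 * 339.05 / (2*19048) = 13.35

13.35 m/s


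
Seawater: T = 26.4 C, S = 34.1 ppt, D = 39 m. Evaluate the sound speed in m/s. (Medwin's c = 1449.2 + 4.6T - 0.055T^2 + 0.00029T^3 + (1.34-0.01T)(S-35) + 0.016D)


c = 1449.2 + 4.6*26.4 - 0.055*26.4^2 + 0.00029*26.4^3 + (1.34 - 0.01*26.4)*(34.1 - 35) + 0.016*39 = 1537.3

1537.3 m/s


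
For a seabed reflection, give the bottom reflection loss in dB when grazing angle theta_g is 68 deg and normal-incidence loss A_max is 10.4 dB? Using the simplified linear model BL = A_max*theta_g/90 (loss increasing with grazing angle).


BL = A_max * theta_g / 90 = 10.4 * 68 / 90 = 7.86

7.86 dB


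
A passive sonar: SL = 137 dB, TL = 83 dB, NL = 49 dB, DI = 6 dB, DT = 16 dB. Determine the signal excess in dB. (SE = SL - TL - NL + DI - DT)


-5 dB


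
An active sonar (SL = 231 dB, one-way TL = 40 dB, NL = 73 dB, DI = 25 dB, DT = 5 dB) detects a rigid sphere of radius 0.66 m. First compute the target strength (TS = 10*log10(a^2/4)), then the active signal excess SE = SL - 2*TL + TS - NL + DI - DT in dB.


Step 1: TS = 10*log10(0.66^2/4) = -9.63 dB
Step 2: SE = SL - 2*TL + TS - NL + DI - DT = 231 - 2*40 + (-9.63) - 73 + 25 - 5 = 88.37

88.37 dB


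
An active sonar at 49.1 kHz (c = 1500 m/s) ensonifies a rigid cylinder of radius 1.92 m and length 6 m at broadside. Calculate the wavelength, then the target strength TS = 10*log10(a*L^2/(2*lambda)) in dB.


Step 1: lambda = c/f = 1500/49100 = 0.03055 m
Step 2: TS = 10*log10(a*L^2/(2*lambda)) = 10*log10(1.92*6^2/(2*0.03055)) = 30.54

30.54 dB


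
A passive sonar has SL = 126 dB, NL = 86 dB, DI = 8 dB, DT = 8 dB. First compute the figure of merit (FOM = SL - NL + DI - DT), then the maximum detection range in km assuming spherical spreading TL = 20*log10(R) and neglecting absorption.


Step 1: FOM = SL - NL + DI - DT = 126 - 86 + 8 - 8 = 40 dB
Step 2: at max range FOM = TL = 20*log10(R), so R = 10^(40/20) = 100.0 m = 0.1 km

0.1 km


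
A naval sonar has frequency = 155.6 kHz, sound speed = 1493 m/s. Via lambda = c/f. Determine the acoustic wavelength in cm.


0.96 cm


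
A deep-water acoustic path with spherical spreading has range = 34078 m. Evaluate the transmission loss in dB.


TL = 20*log10(34078) = 90.65

90.65 dB


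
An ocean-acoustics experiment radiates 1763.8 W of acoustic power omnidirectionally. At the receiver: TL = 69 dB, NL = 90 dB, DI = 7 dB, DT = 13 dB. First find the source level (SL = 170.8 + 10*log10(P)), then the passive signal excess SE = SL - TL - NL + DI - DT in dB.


Step 1: SL = 170.8 + 10*log10(1763.8) = 203.26 dB
Step 2: SE = SL - TL - NL + DI - DT = 203.26 - 69 - 90 + 7 - 13 = 38.26

38.26 dB


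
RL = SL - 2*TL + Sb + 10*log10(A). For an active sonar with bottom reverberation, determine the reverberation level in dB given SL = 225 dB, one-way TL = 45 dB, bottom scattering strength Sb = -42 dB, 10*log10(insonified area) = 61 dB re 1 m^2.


RL = SL - 2*TL + Sb + 10*log10(A) = 225 - 2*45 + (-42) + 61 = 154

154 dB


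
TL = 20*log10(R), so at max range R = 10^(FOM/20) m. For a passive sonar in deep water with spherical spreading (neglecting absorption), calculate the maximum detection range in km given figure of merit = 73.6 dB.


4.79 km


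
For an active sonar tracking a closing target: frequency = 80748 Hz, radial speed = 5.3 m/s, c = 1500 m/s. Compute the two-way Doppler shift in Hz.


570.62 Hz


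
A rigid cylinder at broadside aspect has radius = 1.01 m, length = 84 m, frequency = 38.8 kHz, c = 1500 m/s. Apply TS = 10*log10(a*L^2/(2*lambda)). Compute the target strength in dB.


49.65 dB


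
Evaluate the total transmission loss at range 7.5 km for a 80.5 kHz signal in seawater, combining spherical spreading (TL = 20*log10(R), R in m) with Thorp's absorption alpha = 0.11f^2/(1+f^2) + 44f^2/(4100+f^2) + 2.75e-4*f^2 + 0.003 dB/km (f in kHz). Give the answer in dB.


Step 1 (Thorp): alpha = 0.11*6480.25/(1+6480.25) + 44*6480.25/(4100+6480.25) + 2.75e-4*6480.25 + 0.003 = 28.8444 dB/km
Step 2: TL_spread = 20*log10(7500) = 77.5 dB
Step 3: TL_abs = alpha*R = 28.8444 * 7.5 = 216.33 dB
Step 4: TL_total = 77.5 + 216.33 = 293.83

293.83 dB


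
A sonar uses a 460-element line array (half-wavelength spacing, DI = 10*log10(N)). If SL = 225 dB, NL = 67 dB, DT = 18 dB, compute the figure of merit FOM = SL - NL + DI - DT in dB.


166.63 dB


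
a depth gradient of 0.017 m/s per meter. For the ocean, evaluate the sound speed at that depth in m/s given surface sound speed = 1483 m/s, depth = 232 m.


1486.944 m/s


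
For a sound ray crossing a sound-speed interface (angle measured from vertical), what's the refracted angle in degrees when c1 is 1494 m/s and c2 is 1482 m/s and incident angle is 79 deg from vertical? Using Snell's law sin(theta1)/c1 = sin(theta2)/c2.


sin(theta2) = (c2/c1)*sin(theta1) = (1482/1494)*sin(79 deg) = 0.97374
theta2 = arcsin(0.97374) = 76.84

76.84 deg


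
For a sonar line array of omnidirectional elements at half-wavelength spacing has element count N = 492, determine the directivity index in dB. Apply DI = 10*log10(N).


DI = 10*log10(492) = 26.92

26.92 dB


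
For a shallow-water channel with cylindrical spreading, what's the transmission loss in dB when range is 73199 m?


48.65 dB


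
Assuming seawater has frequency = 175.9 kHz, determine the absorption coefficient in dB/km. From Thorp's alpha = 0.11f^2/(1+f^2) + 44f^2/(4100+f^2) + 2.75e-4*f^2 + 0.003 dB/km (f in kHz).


47.473 dB/km


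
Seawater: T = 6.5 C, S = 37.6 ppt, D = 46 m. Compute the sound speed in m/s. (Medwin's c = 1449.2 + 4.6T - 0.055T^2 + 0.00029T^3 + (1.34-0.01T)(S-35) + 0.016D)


c = 1449.2 + 4.6*6.5 - 0.055*6.5^2 + 0.00029*6.5^3 + (1.34 - 0.01*6.5)*(37.6 - 35) + 0.016*46 = 1480.91

1480.91 m/s


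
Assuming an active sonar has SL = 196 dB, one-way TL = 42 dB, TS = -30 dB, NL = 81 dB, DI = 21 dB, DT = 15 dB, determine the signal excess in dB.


7 dB


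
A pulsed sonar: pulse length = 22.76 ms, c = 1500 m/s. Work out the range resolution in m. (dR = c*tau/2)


dR = c*tau/2 = 1500 * 22.76e-3 / 2 = 17.07

17.07 m


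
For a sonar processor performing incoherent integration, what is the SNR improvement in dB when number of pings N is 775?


Gain = 5*log10(775) = 14.45

14.45 dB


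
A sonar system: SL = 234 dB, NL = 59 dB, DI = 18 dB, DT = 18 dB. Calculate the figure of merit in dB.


FOM = SL - NL + DI - DT = 234 - 59 + 18 - 18 = 175

175 dB


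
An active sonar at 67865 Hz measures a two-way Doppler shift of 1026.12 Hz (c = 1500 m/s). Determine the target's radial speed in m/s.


11.34 m/s


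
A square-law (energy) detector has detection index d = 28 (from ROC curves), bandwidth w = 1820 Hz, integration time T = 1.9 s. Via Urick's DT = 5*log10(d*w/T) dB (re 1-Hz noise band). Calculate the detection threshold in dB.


DT = 5*log10(d*w/T) = 5*log10(28 * 1820 / 1.9) = 5*log10(26821.05) = 22.14

22.14 dB


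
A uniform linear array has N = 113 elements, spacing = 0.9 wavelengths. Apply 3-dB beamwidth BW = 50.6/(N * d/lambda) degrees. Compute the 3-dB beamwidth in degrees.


BW = 50.6 / (113 * 0.9) = 50.6 / 101.7 = 0.5

0.5 deg


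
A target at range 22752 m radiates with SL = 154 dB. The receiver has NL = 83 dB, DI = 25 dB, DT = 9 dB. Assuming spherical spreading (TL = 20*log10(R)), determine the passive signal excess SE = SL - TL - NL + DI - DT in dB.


Step 1: TL = 20*log10(22752) = 87.14 dB
Step 2: SE = 154 - 87.14 - 83 + 25 - 9 = -0.14

-0.14 dB


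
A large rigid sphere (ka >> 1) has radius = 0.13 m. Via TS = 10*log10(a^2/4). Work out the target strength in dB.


TS = 10*log10(0.13^2 / 4) = 10*log10(0.004225) = -23.74

-23.74 dB


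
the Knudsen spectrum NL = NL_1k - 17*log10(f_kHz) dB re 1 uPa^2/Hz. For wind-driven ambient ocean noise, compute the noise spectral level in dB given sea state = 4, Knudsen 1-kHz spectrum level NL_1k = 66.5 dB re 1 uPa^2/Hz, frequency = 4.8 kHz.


NL = NL_1k - 17*log10(f_kHz) = 66.5 - 17*log10(4.8) = 66.5 - (11.58) = 54.92

54.92 dB


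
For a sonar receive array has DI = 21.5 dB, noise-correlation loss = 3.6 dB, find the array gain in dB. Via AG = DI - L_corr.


AG = DI - L_corr = 21.5 - 3.6 = 17.9

17.9 dB


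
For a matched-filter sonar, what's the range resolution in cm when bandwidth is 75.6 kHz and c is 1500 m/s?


0.99 cm


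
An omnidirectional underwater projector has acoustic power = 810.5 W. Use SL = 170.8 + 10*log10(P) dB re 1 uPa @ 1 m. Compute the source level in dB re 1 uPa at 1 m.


SL = 170.8 + 10*log10(810.5) = 170.8 + 29.09 = 199.89

199.89 dB


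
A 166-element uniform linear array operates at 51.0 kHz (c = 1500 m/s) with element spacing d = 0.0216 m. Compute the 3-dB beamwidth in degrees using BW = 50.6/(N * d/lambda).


Step 1: lambda = 1500/51000 = 0.02941 m
Step 2: d/lambda = 0.0216/0.02941 = 0.7344
Step 3: BW = 50.6/(N * d/lambda) = 50.6/(166 * 0.7344) = 0.42

0.42 deg


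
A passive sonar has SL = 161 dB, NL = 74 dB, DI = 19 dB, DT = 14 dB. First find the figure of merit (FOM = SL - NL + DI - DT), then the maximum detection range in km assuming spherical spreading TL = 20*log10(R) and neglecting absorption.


Step 1: FOM = SL - NL + DI - DT = 161 - 74 + 19 - 14 = 92 dB
Step 2: at max range FOM = TL = 20*log10(R), so R = 10^(92/20) = 39810.72 m = 39.81 km

39.81 km


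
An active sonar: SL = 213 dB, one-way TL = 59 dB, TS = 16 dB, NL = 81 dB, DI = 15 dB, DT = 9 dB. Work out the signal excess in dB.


36 dB


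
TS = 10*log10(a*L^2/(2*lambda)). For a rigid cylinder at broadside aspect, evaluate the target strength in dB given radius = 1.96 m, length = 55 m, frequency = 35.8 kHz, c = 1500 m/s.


lambda = 1500/35800 = 0.0419 m
TS = 10*log10(1.96*55^2/(2*0.0419)) = 48.5

48.5 dB


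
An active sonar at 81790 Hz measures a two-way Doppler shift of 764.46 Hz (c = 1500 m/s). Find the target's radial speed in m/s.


From fd = 2*f*v/c, v = c*fd/(2*f) = 1500 * 764.46 / (2*81790) = 7.01

7.01 m/s


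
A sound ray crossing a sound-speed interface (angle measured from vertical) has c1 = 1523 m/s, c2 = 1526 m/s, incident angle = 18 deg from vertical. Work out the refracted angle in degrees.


sin(theta2) = (c2/c1)*sin(theta1) = (1526/1523)*sin(18 deg) = 0.30963
theta2 = arcsin(0.30963) = 18.04

18.04 deg


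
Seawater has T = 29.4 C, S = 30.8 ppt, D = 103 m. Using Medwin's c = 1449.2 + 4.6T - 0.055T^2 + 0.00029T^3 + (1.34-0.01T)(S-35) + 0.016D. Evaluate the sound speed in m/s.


c = 1449.2 + 4.6*29.4 - 0.055*29.4^2 + 0.00029*29.4^3 + (1.34 - 0.01*29.4)*(30.8 - 35) + 0.016*103 = 1541.52

1541.52 m/s


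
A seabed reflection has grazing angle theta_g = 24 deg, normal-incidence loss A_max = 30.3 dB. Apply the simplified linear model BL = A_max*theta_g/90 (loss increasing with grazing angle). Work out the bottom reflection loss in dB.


BL = A_max * theta_g / 90 = 30.3 * 24 / 90 = 8.08

8.08 dB


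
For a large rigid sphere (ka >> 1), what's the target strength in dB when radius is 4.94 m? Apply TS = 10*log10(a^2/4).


TS = 10*log10(4.94^2 / 4) = 10*log10(6.1009) = 7.85

7.85 dB


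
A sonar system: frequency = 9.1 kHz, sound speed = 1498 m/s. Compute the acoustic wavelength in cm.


lambda = c/f = 1498 / 9100 = 0.1646 m = 16.46 cm

16.46 cm


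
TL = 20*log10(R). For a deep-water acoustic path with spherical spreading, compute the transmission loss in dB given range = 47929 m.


TL = 20*log10(47929) = 93.61

93.61 dB


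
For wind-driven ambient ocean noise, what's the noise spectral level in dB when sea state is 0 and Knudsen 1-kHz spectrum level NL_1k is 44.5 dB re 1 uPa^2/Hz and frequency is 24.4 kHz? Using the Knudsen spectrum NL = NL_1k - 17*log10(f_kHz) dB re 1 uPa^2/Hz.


NL = NL_1k - 17*log10(f_kHz) = 44.5 - 17*log10(24.4) = 44.5 - (23.59) = 20.91

20.91 dB


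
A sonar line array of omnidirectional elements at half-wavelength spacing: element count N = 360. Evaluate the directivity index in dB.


DI = 10*log10(360) = 25.56

25.56 dB


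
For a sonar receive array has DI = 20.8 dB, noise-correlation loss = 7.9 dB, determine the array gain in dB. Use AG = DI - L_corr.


AG = DI - L_corr = 20.8 - 7.9 = 12.9

12.9 dB


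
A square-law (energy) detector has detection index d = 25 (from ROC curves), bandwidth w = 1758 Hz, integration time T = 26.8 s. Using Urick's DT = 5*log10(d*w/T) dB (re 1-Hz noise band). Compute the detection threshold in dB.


DT = 5*log10(d*w/T) = 5*log10(25 * 1758 / 26.8) = 5*log10(1639.93) = 16.07

16.07 dB


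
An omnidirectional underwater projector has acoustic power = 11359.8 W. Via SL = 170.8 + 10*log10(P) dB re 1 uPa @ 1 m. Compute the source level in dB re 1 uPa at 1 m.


SL = 170.8 + 10*log10(11359.8) = 170.8 + 40.55 = 211.35

211.35 dB


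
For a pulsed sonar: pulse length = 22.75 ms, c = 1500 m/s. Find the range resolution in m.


dR = c*tau/2 = 1500 * 22.75e-3 / 2 = 17.0625

17.0625 m


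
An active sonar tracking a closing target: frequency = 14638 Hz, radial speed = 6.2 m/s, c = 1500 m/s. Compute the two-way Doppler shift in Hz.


fd = 2*f*v/c = 2 * 14638 * 6.2 / 1500 = 121.01

121.01 Hz


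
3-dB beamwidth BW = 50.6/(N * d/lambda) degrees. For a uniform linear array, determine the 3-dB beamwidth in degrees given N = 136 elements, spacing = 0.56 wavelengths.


BW = 50.6 / (136 * 0.56) = 50.6 / 76.16 = 0.66

0.66 deg


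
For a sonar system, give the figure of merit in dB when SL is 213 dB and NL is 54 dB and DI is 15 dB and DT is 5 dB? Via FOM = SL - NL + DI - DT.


FOM = SL - NL + DI - DT = 213 - 54 + 15 - 5 = 169

169 dB


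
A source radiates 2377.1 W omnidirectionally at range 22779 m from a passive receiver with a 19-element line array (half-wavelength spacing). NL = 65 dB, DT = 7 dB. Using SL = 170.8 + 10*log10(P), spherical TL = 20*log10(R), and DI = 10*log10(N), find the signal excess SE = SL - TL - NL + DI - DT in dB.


Step 1: SL = 170.8 + 10*log10(2377.1) = 204.56 dB
Step 2: TL = 20*log10(22779) = 87.15 dB
Step 3: DI = 10*log10(19) = 12.79 dB
Step 4: SE = SL - TL - NL + DI - DT = 204.56 - 87.15 - 65 + 12.79 - 7 = 58.2

58.2 dB


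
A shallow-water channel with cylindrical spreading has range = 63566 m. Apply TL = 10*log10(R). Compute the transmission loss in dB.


TL = 10*log10(63566) = 48.03

48.03 dB


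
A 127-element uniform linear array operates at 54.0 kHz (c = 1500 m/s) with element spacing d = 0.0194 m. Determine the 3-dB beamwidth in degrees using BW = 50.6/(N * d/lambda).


Step 1: lambda = 1500/54000 = 0.02778 m
Step 2: d/lambda = 0.0194/0.02778 = 0.6983
Step 3: BW = 50.6/(N * d/lambda) = 50.6/(127 * 0.6983) = 0.57

0.57 deg


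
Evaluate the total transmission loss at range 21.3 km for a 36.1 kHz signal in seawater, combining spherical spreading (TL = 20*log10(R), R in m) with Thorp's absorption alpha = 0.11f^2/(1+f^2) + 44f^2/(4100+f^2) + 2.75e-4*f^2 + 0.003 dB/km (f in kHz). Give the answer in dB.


322.65 dB


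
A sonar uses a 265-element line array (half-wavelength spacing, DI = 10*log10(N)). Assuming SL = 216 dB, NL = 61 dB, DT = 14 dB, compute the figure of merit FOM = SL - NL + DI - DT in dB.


Step 1: DI = 10*log10(265) = 24.23 dB
Step 2: FOM = SL - NL + DI - DT = 216 - 61 + 24.23 - 14 = 165.23

165.23 dB


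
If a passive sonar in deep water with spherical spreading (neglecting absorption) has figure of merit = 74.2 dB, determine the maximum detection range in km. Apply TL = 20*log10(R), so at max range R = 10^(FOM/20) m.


5.13 km


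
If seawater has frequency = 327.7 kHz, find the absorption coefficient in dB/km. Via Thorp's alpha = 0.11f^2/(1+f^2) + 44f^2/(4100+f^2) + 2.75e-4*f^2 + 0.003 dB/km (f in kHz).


f^2 = 107387.29
alpha = 0.11*107387.29/(1+107387.29) + 44*107387.29/(4100+107387.29) + 2.75e-4*107387.29 + 0.003 = 72.026

72.026 dB/km


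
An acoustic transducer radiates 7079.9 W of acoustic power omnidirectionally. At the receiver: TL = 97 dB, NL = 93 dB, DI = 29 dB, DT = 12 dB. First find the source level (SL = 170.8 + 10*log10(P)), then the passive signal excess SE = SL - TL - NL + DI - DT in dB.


Step 1: SL = 170.8 + 10*log10(7079.9) = 209.3 dB
Step 2: SE = SL - TL - NL + DI - DT = 209.3 - 97 - 93 + 29 - 12 = 36.3

36.3 dB


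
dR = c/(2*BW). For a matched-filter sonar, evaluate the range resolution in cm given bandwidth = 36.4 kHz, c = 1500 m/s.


2.06 cm


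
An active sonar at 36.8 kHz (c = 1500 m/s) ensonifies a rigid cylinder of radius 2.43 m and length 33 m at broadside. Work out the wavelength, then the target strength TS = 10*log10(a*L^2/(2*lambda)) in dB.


Step 1: lambda = c/f = 1500/36800 = 0.04076 m
Step 2: TS = 10*log10(a*L^2/(2*lambda)) = 10*log10(2.43*33^2/(2*0.04076)) = 45.11

45.11 dB


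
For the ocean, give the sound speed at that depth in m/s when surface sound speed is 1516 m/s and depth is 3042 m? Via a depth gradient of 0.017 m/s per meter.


c = 1516 + 0.017 * 3042 = 1567.714

1567.714 m/s


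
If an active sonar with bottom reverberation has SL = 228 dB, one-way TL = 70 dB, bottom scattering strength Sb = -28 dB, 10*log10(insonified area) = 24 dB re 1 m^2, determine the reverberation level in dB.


RL = SL - 2*TL + Sb + 10*log10(A) = 228 - 2*70 + (-28) + 24 = 84

84 dB


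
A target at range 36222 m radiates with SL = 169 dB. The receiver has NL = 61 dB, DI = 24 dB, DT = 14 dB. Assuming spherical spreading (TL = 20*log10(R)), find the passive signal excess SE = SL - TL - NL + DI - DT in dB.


26.82 dB


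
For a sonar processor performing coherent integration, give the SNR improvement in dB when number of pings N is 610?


27.85 dB


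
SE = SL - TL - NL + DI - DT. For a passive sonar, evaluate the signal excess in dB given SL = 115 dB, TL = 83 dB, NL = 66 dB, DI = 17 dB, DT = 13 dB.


SE = SL - TL - NL + DI - DT = 115 - 83 - 66 + 17 - 13 = -30

-30 dB


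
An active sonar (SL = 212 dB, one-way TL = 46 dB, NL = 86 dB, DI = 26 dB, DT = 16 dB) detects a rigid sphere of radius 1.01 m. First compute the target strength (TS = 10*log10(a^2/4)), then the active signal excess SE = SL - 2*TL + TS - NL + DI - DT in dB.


Step 1: TS = 10*log10(1.01^2/4) = -5.93 dB
Step 2: SE = SL - 2*TL + TS - NL + DI - DT = 212 - 2*46 + (-5.93) - 86 + 26 - 16 = 38.07

38.07 dB


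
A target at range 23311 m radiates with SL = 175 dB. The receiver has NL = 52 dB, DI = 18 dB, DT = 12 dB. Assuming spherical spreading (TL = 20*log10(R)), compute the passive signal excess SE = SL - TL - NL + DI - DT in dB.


Step 1: TL = 20*log10(23311) = 87.35 dB
Step 2: SE = 175 - 87.35 - 52 + 18 - 12 = 41.65

41.65 dB


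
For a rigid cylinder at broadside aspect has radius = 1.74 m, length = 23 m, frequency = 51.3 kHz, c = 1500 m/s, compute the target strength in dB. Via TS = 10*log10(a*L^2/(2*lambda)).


41.97 dB


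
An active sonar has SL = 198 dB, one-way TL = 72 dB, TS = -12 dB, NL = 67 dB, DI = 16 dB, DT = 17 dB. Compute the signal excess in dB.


-26 dB


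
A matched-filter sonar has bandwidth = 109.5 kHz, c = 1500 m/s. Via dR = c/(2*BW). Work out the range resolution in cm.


dR = c/(2*BW) = 1500 / (2 * 109.5e3) = 0.0068 m = 0.68 cm

0.68 cm


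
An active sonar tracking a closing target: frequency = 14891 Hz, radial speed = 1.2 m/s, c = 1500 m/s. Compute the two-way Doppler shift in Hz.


23.83 Hz


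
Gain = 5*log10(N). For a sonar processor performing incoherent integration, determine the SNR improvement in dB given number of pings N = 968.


Gain = 5*log10(968) = 14.93

14.93 dB


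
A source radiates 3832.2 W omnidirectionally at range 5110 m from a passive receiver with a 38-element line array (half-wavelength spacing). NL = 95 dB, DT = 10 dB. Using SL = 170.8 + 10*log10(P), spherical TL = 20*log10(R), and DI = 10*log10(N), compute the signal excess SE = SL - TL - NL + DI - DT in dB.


Step 1: SL = 170.8 + 10*log10(3832.2) = 206.63 dB
Step 2: TL = 20*log10(5110) = 74.17 dB
Step 3: DI = 10*log10(38) = 15.8 dB
Step 4: SE = SL - TL - NL + DI - DT = 206.63 - 74.17 - 95 + 15.8 - 10 = 43.26

43.26 dB


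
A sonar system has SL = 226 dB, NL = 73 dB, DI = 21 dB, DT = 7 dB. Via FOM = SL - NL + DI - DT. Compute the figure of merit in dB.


FOM = SL - NL + DI - DT = 226 - 73 + 21 - 7 = 167

167 dB


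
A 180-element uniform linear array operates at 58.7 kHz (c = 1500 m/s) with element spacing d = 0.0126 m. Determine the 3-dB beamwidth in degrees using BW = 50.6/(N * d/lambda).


0.57 deg


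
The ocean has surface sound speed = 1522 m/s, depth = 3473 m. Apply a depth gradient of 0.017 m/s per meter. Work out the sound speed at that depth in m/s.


c = 1522 + 0.017 * 3473 = 1581.041

1581.041 m/s


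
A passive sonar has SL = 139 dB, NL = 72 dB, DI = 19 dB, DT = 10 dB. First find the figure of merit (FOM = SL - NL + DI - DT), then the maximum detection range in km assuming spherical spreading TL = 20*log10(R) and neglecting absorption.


Step 1: FOM = SL - NL + DI - DT = 139 - 72 + 19 - 10 = 76 dB
Step 2: at max range FOM = TL = 20*log10(R), so R = 10^(76/20) = 6309.57 m = 6.31 km

6.31 km


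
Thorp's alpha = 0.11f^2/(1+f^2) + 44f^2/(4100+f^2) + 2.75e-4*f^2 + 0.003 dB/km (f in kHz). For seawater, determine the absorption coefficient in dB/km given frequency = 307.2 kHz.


68.233 dB/km


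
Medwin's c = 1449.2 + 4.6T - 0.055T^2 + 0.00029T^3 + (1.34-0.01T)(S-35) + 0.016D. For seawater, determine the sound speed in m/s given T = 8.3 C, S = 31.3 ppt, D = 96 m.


c = 1449.2 + 4.6*8.3 - 0.055*8.3^2 + 0.00029*8.3^3 + (1.34 - 0.01*8.3)*(31.3 - 35) + 0.016*96 = 1480.64

1480.64 m/s


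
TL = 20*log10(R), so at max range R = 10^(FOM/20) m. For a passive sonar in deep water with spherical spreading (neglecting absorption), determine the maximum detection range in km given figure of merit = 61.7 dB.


1.22 km


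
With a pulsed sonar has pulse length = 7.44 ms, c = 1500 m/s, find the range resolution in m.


dR = c*tau/2 = 1500 * 7.44e-3 / 2 = 5.58

5.58 m


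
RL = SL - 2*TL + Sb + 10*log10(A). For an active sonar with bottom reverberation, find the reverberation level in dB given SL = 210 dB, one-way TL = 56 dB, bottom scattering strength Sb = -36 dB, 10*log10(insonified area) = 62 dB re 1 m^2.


RL = SL - 2*TL + Sb + 10*log10(A) = 210 - 2*56 + (-36) + 62 = 124

124 dB


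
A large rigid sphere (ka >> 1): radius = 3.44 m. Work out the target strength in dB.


4.71 dB


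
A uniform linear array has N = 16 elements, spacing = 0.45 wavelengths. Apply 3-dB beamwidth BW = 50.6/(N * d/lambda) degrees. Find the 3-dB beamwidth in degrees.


BW = 50.6 / (16 * 0.45) = 50.6 / 7.2 = 7.03

7.03 deg


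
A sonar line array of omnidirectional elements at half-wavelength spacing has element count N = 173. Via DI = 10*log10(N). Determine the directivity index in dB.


DI = 10*log10(173) = 22.38

22.38 dB


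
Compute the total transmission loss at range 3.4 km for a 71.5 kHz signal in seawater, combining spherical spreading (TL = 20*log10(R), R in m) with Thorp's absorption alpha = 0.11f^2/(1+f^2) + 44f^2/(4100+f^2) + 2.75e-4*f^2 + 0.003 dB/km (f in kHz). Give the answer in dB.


Step 1 (Thorp): alpha = 0.11*5112.25/(1+5112.25) + 44*5112.25/(4100+5112.25) + 2.75e-4*5112.25 + 0.003 = 25.9362 dB/km
Step 2: TL_spread = 20*log10(3400) = 70.63 dB
Step 3: TL_abs = alpha*R = 25.9362 * 3.4 = 88.18 dB
Step 4: TL_total = 70.63 + 88.18 = 158.81

158.81 dB


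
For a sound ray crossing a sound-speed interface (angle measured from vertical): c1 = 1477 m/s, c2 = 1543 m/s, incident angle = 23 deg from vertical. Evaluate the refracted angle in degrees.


24.09 deg


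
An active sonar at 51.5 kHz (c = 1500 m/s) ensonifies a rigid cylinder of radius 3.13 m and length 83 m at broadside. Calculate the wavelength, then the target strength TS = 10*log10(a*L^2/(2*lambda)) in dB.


Step 1: lambda = c/f = 1500/51500 = 0.02913 m
Step 2: TS = 10*log10(a*L^2/(2*lambda)) = 10*log10(3.13*83^2/(2*0.02913)) = 55.68

55.68 dB


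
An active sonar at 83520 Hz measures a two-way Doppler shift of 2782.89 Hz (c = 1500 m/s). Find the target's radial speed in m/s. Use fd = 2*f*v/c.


From fd = 2*f*v/c, v = c*fd/(2*f) = 1500 * 2782.89 / (2*83520) = 24.99

24.99 m/s


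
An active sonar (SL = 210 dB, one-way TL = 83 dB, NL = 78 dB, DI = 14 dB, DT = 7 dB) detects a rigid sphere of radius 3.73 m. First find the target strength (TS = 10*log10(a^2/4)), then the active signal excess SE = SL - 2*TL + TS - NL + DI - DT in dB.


Step 1: TS = 10*log10(3.73^2/4) = 5.41 dB
Step 2: SE = SL - 2*TL + TS - NL + DI - DT = 210 - 2*83 + (5.41) - 78 + 14 - 7 = -21.59

-21.59 dB


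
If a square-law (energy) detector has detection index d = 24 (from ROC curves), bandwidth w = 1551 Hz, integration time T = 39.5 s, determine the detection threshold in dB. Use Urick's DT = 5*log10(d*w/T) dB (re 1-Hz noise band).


DT = 5*log10(d*w/T) = 5*log10(24 * 1551 / 39.5) = 5*log10(942.38) = 14.87

14.87 dB


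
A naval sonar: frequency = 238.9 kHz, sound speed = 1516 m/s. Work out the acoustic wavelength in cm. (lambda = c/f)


lambda = c/f = 1516 / 238900 = 0.0063 m = 0.63 cm

0.63 cm


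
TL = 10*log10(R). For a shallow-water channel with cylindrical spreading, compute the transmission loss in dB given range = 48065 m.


46.82 dB


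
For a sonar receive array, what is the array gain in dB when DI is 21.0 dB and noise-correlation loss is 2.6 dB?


18.4 dB


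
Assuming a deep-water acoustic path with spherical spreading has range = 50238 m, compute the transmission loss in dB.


94.02 dB


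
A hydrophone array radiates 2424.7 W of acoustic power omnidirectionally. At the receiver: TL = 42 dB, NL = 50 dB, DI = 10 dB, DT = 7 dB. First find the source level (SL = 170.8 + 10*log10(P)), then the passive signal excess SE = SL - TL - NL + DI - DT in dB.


Step 1: SL = 170.8 + 10*log10(2424.7) = 204.65 dB
Step 2: SE = SL - TL - NL + DI - DT = 204.65 - 42 - 50 + 10 - 7 = 115.65

115.65 dB


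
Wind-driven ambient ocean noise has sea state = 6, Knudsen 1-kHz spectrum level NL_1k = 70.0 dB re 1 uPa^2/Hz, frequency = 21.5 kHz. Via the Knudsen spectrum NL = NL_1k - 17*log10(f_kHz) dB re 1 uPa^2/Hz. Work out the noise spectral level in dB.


NL = NL_1k - 17*log10(f_kHz) = 70.0 - 17*log10(21.5) = 70.0 - (22.65) = 47.35

47.35 dB


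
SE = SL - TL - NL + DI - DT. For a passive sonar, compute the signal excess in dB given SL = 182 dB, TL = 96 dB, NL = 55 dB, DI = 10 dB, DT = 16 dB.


SE = SL - TL - NL + DI - DT = 182 - 96 - 55 + 10 - 16 = 25

25 dB


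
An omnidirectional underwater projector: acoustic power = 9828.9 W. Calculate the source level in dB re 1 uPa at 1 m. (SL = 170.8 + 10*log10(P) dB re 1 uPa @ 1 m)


SL = 170.8 + 10*log10(9828.9) = 170.8 + 39.93 = 210.73

210.73 dB


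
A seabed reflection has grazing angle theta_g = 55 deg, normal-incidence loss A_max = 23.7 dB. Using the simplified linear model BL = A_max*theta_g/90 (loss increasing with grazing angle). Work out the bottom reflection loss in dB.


BL = A_max * theta_g / 90 = 23.7 * 55 / 90 = 14.48

14.48 dB


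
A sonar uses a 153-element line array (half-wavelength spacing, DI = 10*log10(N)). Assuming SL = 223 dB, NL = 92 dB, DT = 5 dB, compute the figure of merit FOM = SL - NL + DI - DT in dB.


147.85 dB


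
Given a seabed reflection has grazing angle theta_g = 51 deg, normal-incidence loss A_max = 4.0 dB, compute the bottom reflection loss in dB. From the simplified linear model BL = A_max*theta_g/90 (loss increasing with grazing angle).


BL = A_max * theta_g / 90 = 4.0 * 51 / 90 = 2.27

2.27 dB


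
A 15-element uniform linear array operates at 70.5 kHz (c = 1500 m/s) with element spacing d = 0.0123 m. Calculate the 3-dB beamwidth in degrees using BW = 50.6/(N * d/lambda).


Step 1: lambda = 1500/70500 = 0.02128 m
Step 2: d/lambda = 0.0123/0.02128 = 0.578
Step 3: BW = 50.6/(N * d/lambda) = 50.6/(15 * 0.578) = 5.84

5.84 deg


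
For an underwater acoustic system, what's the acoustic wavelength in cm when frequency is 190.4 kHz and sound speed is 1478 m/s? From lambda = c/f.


lambda = c/f = 1478 / 190400 = 0.0078 m = 0.78 cm

0.78 cm


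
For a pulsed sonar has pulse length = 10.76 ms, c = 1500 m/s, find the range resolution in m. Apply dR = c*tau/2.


dR = c*tau/2 = 1500 * 10.76e-3 / 2 = 8.07

8.07 m


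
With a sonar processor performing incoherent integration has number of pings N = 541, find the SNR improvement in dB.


Gain = 5*log10(541) = 13.67

13.67 dB


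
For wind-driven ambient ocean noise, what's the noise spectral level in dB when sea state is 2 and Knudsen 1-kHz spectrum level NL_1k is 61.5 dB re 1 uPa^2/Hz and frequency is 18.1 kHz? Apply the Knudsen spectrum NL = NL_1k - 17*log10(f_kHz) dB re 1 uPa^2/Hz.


NL = NL_1k - 17*log10(f_kHz) = 61.5 - 17*log10(18.1) = 61.5 - (21.38) = 40.12

40.12 dB


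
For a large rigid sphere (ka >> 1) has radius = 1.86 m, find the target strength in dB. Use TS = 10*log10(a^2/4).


-0.63 dB


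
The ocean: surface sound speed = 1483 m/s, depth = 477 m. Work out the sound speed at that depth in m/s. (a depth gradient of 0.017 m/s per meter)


c = 1483 + 0.017 * 477 = 1491.109

1491.109 m/s


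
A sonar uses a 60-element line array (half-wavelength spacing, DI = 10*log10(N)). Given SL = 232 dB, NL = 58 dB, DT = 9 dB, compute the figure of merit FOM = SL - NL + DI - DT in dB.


182.78 dB


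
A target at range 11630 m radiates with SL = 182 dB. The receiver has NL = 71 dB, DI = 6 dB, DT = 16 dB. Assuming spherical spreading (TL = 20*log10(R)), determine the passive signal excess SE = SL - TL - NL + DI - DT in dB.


Step 1: TL = 20*log10(11630) = 81.31 dB
Step 2: SE = 182 - 81.31 - 71 + 6 - 16 = 19.69

19.69 dB


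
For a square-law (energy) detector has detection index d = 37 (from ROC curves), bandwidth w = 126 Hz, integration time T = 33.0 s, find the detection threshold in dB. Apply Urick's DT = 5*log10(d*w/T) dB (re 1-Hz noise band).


DT = 5*log10(d*w/T) = 5*log10(37 * 126 / 33.0) = 5*log10(141.27) = 10.75

10.75 dB


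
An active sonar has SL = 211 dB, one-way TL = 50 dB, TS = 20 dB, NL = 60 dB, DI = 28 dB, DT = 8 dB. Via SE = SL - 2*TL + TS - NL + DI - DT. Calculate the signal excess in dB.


SE = SL - 2*TL + TS - NL + DI - DT = 211 - 2*50 + (20) - 60 + 28 - 8 = 91

91 dB


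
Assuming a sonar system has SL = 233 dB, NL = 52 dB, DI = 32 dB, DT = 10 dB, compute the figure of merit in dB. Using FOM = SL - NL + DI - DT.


FOM = SL - NL + DI - DT = 233 - 52 + 32 - 10 = 203

203 dB


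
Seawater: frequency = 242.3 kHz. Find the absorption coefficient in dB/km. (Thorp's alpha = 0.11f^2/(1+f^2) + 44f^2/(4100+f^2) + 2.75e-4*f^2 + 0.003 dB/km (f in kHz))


57.386 dB/km


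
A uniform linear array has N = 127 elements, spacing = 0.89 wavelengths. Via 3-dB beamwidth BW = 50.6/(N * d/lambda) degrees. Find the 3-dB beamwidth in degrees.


0.45 deg


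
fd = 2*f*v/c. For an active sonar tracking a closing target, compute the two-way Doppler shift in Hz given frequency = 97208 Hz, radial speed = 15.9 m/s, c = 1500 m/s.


2060.81 Hz


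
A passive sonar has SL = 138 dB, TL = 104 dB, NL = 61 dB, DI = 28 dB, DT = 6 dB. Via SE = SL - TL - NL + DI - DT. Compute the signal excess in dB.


SE = SL - TL - NL + DI - DT = 138 - 104 - 61 + 28 - 6 = -5

-5 dB


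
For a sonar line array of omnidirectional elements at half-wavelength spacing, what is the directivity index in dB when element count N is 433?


DI = 10*log10(433) = 26.36

26.36 dB


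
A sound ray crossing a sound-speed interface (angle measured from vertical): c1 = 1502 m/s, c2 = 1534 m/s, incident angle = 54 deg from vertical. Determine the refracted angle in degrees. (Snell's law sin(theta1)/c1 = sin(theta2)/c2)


55.72 deg


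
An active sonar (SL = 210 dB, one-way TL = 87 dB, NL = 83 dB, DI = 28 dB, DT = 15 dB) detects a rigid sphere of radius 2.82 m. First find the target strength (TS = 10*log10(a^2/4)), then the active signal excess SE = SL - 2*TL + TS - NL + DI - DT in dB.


Step 1: TS = 10*log10(2.82^2/4) = 2.98 dB
Step 2: SE = SL - 2*TL + TS - NL + DI - DT = 210 - 2*87 + (2.98) - 83 + 28 - 15 = -31.02

-31.02 dB


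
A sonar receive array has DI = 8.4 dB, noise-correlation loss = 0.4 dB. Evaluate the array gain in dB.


AG = DI - L_corr = 8.4 - 0.4 = 8.0

8.0 dB


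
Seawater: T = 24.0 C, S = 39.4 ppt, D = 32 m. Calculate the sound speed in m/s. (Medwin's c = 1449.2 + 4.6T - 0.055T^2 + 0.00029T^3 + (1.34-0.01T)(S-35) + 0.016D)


c = 1449.2 + 4.6*24.0 - 0.055*24.0^2 + 0.00029*24.0^3 + (1.34 - 0.01*24.0)*(39.4 - 35) + 0.016*32 = 1537.28

1537.28 m/s


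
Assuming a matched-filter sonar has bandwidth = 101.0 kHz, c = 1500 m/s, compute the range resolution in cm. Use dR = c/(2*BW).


dR = c/(2*BW) = 1500 / (2 * 101.0e3) = 0.0074 m = 0.74 cm

0.74 cm
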